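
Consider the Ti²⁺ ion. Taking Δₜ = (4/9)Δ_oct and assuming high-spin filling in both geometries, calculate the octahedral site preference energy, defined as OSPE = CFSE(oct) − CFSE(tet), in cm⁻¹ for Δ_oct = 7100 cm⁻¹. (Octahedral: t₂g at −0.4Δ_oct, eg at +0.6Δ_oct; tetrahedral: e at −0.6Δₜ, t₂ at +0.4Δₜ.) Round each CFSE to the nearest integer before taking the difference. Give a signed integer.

-1893

Ti sits in group 4; removing 2 electrons leaves Ti²⁺ with 4 − 2 = 2 d electrons.
Octahedral (high-spin): t₂g² eg⁰, CFSE = 2(−0.4) + 0(+0.6) = -0.8Δ_oct = -0.8 × 7100 = -5680 cm⁻¹.
In a tetrahedral site the filling is e² t₂⁰: CFSE(tet) = -1.2Δₜ = -1.2 × (4/9)(7100) = -3787 cm⁻¹.
OSPE = -5680 − (-3787) = -1893 cm⁻¹.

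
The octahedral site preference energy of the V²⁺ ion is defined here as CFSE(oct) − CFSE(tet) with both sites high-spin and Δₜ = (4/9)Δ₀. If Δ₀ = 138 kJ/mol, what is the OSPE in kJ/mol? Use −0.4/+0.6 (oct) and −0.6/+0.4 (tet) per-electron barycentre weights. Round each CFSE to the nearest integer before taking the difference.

-117

V is in group 5, so V²⁺ is d³ (5 − 2 = 3).
In an octahedral site d³ (HS) is t₂g³ eg⁰, giving CFSE(oct) = -1.2Δ₀ = -166 kJ/mol.
Tetrahedral: e² t₂¹, CFSE = 2(−0.6) + 1(+0.4) = -0.8Δₜ = -0.8 × (4/9) × 138 = -49 kJ/mol.
Subtracting, OSPE = -166 − (-49) = -117 kJ/mol.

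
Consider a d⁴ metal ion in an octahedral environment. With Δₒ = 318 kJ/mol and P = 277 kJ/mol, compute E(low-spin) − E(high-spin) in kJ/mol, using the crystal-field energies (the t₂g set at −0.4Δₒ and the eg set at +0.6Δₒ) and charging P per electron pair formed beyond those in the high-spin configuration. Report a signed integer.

-41

In the high-spin limit (t₂g³ eg¹) the orbital term is -0.6Δₒ = -191 kJ/mol, with no excess pairing.
Low-spin: t₂g⁴ eg⁰, orbital CFSE = -1.6Δₒ = -509 kJ/mol; plus 1 excess pair × P = +277 kJ/mol; total -232 kJ/mol.
Thus E(LS) − E(HS) = -41 kJ/mol.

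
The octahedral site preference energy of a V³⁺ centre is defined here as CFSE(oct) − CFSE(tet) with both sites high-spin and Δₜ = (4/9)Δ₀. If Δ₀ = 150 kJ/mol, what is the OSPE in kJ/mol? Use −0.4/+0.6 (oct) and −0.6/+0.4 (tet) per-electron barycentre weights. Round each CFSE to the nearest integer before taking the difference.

-40

V³⁺: group 5, so d-count = 5 − 3 = 2.
Octahedral (high-spin): t2g^2 e_g^0, CFSE = 2(−0.4) + 0(+0.6) = -0.8Δ₀ = -0.8 × 150 = -120 kJ/mol.
Tetrahedral: e^2 t2^0, CFSE = 2(−0.6) + 0(+0.4) = -1.2Δₜ = -1.2 × (4/9) × 150 = -80 kJ/mol.
OSPE = CFSE(oct) − CFSE(tet) = -120 − (-80) = -40 kJ/mol.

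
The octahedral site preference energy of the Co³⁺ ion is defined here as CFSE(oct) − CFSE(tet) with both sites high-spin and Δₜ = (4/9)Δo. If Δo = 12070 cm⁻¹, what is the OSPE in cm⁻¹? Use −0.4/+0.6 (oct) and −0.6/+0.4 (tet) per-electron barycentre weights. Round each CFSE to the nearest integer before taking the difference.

Co is in group 9, so Co³⁺ is d⁶ (9 − 3 = 6).
Octahedral (high-spin): t₂g⁴ eg², CFSE = 4(−0.4) + 2(+0.6) = -0.4Δo = -0.4 × 12070 = -4828 cm⁻¹.
Tetrahedral e³ t₂³ gives -0.6Δₜ = -0.6 × (4/9) × 12070 = -3219 cm⁻¹.
OSPE = -4828 − (-3219) = -1609 cm⁻¹.

-1609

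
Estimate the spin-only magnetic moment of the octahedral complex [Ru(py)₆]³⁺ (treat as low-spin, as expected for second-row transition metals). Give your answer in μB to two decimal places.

py is neutral, so the +3 overall charge sits on Ru: oxidation state +3.
Ru³⁺: group 8, so d-count = 8 − 3 = 5.
Configuration: t₂g⁵ eg⁰ → 1 unpaired electron.
μ(spin-only) = √[1(1+2)] = √3 ≈ 1.73 μB.

1.73 μB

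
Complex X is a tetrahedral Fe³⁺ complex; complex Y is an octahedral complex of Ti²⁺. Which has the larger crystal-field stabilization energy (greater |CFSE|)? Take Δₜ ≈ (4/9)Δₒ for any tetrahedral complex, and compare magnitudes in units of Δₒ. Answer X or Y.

Y

X: Fe sits in group 8; removing 3 electrons leaves Fe³⁺ with 8 − 3 = 5 d electrons; Tetrahedral splitting is small, so the complex is high-spin; e² t₂³, CFSE = 0.0Δₜ ≈ 0.00Δₒ.
Y: Ti²⁺: group 4, so d-count = 4 − 2 = 2; t₂g² eg⁰, CFSE = -0.8Δₒ.
So Y has the larger |CFSE|.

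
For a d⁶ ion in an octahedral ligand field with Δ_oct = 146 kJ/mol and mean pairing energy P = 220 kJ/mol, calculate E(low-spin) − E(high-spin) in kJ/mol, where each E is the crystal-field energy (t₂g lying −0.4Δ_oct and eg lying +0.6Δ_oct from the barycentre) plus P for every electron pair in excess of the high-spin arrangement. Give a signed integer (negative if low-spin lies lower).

In the high-spin limit (t₂g⁴ eg²) the orbital term is -0.4Δ_oct = -58 kJ/mol, with no excess pairing.
Low-spin t₂g⁶ eg⁰ gives -2.4Δ_oct = -350 kJ/mol, but forming 2 extra pairs costs 2P = 440 kJ/mol, so E(LS) = -350 + 440 = 90 kJ/mol.
The difference is 90 − (-58) = 148 kJ/mol, so high-spin lies lower.

148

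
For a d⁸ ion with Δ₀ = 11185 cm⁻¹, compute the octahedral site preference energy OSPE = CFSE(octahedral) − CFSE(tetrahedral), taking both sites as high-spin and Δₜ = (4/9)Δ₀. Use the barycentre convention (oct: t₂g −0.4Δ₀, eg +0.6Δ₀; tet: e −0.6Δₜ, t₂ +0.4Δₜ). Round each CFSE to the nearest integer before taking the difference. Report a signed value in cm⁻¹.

Octahedral high-spin t₂g⁶ eg²: CFSE = -1.2 × 11185 = -13422 cm⁻¹.
Tetrahedral: e⁴ t₂⁴, CFSE = 4(−0.6) + 4(+0.4) = -0.8Δₜ = -0.8 × (4/9) × 11185 = -3977 cm⁻¹.
OSPE = -13422 − (-3977) = -9445 cm⁻¹.

-9445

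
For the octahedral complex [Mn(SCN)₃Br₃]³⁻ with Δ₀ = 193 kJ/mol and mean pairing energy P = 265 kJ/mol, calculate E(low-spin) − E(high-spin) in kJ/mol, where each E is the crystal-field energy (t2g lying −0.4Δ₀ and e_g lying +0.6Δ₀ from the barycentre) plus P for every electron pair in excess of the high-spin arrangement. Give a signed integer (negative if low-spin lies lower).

Ligand charges: 3×(-1) from SCN⁻ and 3×(-1) from Br⁻ sum to -6; with overall charge -3, Mn is +3.
Mn sits in group 7; removing 3 electrons leaves Mn³⁺ with 7 − 3 = 4 d electrons.
High-spin: t2g^3 e_g^1, CFSE = -0.6Δ₀ = -116 kJ/mol.
For low-spin the configuration is t2g^4 e_g^0: orbital energy -1.6 × 193 = -309 kJ/mol, and 1 additional pair relative to high-spin adds 265 kJ/mol, giving -44 kJ/mol.
The difference is -44 − (-116) = 72 kJ/mol, so high-spin lies lower.

72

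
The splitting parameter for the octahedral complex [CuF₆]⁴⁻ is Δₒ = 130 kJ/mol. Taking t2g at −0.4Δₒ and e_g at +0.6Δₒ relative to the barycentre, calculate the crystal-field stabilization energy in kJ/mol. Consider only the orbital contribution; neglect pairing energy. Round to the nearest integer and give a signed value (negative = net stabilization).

Each F⁻ contributes -1; 6 × (-1) = -6. With overall charge -4, Cu is in the +2 oxidation state.
Cu sits in group 11; removing 2 electrons leaves Cu²⁺ with 11 − 2 = 9 d electrons.
For octahedral d⁹ the high- and low-spin configurations coincide.
Configuration: t2g^6 e_g^3.
CFSE(orbital) = 6×(-0.4Δₒ) + 3×(0.6Δₒ) = -0.6Δₒ; with Δₒ = 130 kJ/mol that is -78 kJ/mol.

-78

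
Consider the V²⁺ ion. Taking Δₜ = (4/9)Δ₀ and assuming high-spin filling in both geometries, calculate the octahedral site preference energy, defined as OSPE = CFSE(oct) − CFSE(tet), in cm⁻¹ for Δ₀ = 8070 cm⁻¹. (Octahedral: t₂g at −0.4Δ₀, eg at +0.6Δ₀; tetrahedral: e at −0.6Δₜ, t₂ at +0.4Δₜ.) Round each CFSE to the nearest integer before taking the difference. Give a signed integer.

V is in group 5, so V²⁺ is d³ (5 − 2 = 3).
Octahedral (high-spin): t2g^3 e_g^0, CFSE = 3(−0.4) + 0(+0.6) = -1.2Δ₀ = -1.2 × 8070 = -9684 cm⁻¹.
Tetrahedral e^2 t2^1 gives -0.8Δₜ = -0.8 × (4/9) × 8070 = -2869 cm⁻¹.
OSPE = -9684 − (-2869) = -6815 cm⁻¹.

-6815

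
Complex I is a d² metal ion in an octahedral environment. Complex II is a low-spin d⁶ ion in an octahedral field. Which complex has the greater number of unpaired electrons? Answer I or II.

I

I: For octahedral d² the high- and low-spin configurations coincide; t2g^2 e_g^0 → 2 unpaired.
II: t₂g⁶ eg⁰ → 0 unpaired.
So I has more unpaired electrons.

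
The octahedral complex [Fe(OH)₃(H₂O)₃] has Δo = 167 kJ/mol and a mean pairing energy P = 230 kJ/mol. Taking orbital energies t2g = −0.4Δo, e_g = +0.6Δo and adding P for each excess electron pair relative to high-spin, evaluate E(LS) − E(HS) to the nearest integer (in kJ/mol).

Ligand charges: 3×(-1) from OH⁻ and 3×(+0) from H₂O sum to -3; with overall charge +0, Fe is +3.
Group 8 minus oxidation state +3 gives a d⁵ configuration for Fe³⁺.
High-spin d⁵ fills as t2g^3 e_g^2 with CFSE 3(−0.4) + 2(+0.6) = 0.0Δo = 0 kJ/mol.
Low-spin t2g^5 e_g^0 gives -2.0Δo = -334 kJ/mol, but forming 2 extra pairs costs 2P = 460 kJ/mol, so E(LS) = -334 + 460 = 126 kJ/mol.
Thus E(LS) − E(HS) = 126 kJ/mol.

126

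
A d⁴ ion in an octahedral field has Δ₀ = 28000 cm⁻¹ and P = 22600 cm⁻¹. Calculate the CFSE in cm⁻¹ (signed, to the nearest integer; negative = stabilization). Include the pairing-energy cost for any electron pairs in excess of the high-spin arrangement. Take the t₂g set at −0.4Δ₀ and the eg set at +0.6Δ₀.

Here Δ₀ > P (28000 > 22600), so the low-spin state is favoured.
Filling d⁴ accordingly: t₂g⁴ eg⁰.
Orbital CFSE = -1.6Δ₀ = -1.6 × 28000 = -44800 cm⁻¹.
Excess pairs vs high-spin: 1 − 0 = 1; pairing cost = +22600 cm⁻¹.
Net CFSE = -44800 + 22600 = -22200 cm⁻¹.

-22200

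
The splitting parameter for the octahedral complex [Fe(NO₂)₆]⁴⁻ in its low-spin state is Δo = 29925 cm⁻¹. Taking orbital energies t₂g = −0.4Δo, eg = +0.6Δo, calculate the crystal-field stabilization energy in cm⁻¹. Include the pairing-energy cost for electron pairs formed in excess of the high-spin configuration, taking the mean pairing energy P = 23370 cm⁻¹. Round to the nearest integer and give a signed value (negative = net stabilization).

Each NO₂⁻ contributes -1; 6 × (-1) = -6. With overall charge -4, Fe is in the +2 oxidation state.
Fe²⁺: group 8, so d-count = 8 − 2 = 6.
Electron filling gives t₂g⁶ eg⁰.
Orbital CFSE = 6(-0.4) + 0(0.6) = -2.4Δo = -2.4 × 29925 = -71820 cm⁻¹.
Pairing penalty: 3 pairs vs 1 in the high-spin reference → 2 extra × P = 46740 cm⁻¹.
Overall CFSE = -71820 + 46740 = -25080 cm⁻¹.

-25080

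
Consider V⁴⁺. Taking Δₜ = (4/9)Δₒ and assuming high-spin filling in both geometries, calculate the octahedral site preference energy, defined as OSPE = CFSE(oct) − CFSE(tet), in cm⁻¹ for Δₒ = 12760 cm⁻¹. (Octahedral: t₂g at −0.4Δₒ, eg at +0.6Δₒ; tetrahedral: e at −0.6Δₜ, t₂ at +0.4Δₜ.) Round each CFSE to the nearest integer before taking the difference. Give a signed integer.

-1701

V is in group 5, so V⁴⁺ is d¹ (5 − 4 = 1).
In an octahedral site d¹ (HS) is t₂g¹ eg⁰, giving CFSE(oct) = -0.4Δₒ = -5104 cm⁻¹.
Tetrahedral e¹ t₂⁰ gives -0.6Δₜ = -0.6 × (4/9) × 12760 = -3403 cm⁻¹.
OSPE = -5104 − (-3403) = -1701 cm⁻¹.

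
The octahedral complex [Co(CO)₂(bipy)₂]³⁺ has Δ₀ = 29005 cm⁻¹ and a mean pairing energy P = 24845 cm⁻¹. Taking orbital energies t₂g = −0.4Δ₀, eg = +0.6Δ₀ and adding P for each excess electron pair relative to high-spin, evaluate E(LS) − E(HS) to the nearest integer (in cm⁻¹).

Ligand charges: 2×(+0) from CO and 2×(+0) from bipy sum to +0; with overall charge +3, Co is +3.
Co³⁺: group 9, so d-count = 9 − 3 = 6.
In the high-spin limit (t₂g⁴ eg²) the orbital term is -0.4Δ₀ = -11602 cm⁻¹, with no excess pairing.
Low-spin: t₂g⁶ eg⁰, orbital CFSE = -2.4Δ₀ = -69612 cm⁻¹; plus 2 excess pairs × P = +49690 cm⁻¹; total -19922 cm⁻¹.
E(LS) − E(HS) = -19922 − (-11602) = -8320 cm⁻¹.

-8320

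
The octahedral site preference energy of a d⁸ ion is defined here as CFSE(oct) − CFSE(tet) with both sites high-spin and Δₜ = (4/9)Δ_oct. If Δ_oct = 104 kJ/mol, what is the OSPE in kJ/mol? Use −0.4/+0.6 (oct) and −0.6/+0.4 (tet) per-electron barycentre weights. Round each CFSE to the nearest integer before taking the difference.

In an octahedral site d⁸ (HS) is t₂g⁶ eg², giving CFSE(oct) = -1.2Δ_oct = -125 kJ/mol.
In a tetrahedral site the filling is e⁴ t₂⁴: CFSE(tet) = -0.8Δₜ = -0.8 × (4/9)(104) = -37 kJ/mol.
Subtracting, OSPE = -125 − (-37) = -88 kJ/mol.

-88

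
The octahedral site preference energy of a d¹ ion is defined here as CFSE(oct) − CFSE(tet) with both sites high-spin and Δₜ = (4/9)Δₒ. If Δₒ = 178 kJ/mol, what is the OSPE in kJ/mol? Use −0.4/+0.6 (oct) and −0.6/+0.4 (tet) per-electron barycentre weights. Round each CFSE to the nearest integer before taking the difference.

In an octahedral site d¹ (HS) is t₂g¹ eg⁰, giving CFSE(oct) = -0.4Δₒ = -71 kJ/mol.
In a tetrahedral site the filling is e¹ t₂⁰: CFSE(tet) = -0.6Δₜ = -0.6 × (4/9)(178) = -47 kJ/mol.
OSPE = CFSE(oct) − CFSE(tet) = -71 − (-47) = -24 kJ/mol.

-24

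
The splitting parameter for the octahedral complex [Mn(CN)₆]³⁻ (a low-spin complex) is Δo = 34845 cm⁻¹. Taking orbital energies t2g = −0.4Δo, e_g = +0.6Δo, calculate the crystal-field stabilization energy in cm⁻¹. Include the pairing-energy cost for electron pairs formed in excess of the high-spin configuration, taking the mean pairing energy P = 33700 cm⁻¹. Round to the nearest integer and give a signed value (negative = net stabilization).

Each CN⁻ contributes -1; 6 × (-1) = -6. With overall charge -3, Mn is in the +3 oxidation state.
Mn sits in group 7; removing 3 electrons leaves Mn³⁺ with 7 − 3 = 4 d electrons.
Configuration: t2g^4 e_g^0.
Orbital CFSE = 4(-0.4) + 0(0.6) = -1.6Δo = -1.6 × 34845 = -55752 cm⁻¹.
High-spin d⁴ would be t2g^3 e_g^1 with 0 pairs; low-spin has 1, so 1 excess pair costs +1P = +33700 cm⁻¹.
Overall CFSE = -55752 + 33700 = -22052 cm⁻¹.

-22052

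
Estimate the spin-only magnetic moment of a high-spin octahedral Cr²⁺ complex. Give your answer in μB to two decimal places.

Cr is in group 6, so Cr²⁺ is d⁴ (6 − 2 = 4).
Configuration: t₂g³ eg¹ → 4 unpaired electrons.
μ(spin-only) = √[4(4+2)] = √24 ≈ 4.90 μB.

4.90 μB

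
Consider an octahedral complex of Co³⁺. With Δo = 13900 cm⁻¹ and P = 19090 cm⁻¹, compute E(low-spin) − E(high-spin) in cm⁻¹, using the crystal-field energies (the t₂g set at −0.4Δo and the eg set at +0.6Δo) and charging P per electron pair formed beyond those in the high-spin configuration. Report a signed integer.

10380

Co sits in group 9; removing 3 electrons leaves Co³⁺ with 9 − 3 = 6 d electrons.
In the high-spin limit (t₂g⁴ eg²) the orbital term is -0.4Δo = -5560 cm⁻¹, with no excess pairing.
Low-spin t₂g⁶ eg⁰ gives -2.4Δo = -33360 cm⁻¹, but forming 2 extra pairs costs 2P = 38180 cm⁻¹, so E(LS) = -33360 + 38180 = 4820 cm⁻¹.
The difference is 4820 − (-5560) = 10380 cm⁻¹, so high-spin lies lower.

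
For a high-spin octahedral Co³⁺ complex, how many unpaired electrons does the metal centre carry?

4

Group 9 minus oxidation state +3 gives a d⁶ configuration for Co³⁺.
Configuration: t₂g⁴ eg², giving 4 unpaired electrons.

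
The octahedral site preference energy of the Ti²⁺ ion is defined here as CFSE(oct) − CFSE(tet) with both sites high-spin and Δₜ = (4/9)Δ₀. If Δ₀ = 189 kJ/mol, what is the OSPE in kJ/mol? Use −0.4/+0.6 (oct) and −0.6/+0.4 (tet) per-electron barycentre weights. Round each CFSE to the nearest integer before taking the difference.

-50

Ti sits in group 4; removing 2 electrons leaves Ti²⁺ with 4 − 2 = 2 d electrons.
Octahedral (high-spin): t₂g² eg⁰, CFSE = 2(−0.4) + 0(+0.6) = -0.8Δ₀ = -0.8 × 189 = -151 kJ/mol.
In a tetrahedral site the filling is e² t₂⁰: CFSE(tet) = -1.2Δₜ = -1.2 × (4/9)(189) = -101 kJ/mol.
Subtracting, OSPE = -151 − (-101) = -50 kJ/mol.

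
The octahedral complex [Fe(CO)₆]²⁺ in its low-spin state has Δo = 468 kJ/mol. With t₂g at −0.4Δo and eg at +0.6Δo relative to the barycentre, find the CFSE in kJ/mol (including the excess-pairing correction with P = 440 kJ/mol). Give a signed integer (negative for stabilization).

CO is neutral, so the +2 overall charge sits on Fe: oxidation state +2.
Fe sits in group 8; removing 2 electrons leaves Fe²⁺ with 8 − 2 = 6 d electrons.
Configuration: t₂g⁶ eg⁰.
CFSE(orbital) = 6×(-0.4Δo) + 0×(0.6Δo) = -2.4Δo; with Δo = 468 kJ/mol that is -1123 kJ/mol.
Relative to high-spin t₂g⁴ eg² (1 paired), the low-spin configuration has 2 additional pairs, contributing +2 × 440 = +880 kJ/mol.
Combining: -1123 + 880 = -243 kJ/mol.

-243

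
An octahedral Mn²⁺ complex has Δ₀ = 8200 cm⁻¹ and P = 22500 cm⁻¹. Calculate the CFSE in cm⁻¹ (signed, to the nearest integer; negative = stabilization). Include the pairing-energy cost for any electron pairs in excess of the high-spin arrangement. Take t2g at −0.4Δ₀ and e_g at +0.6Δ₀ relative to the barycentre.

0

Group 7 minus oxidation state +2 gives a d⁵ configuration for Mn²⁺.
Since Δ₀ = 8200 cm⁻¹ < P = 22500 cm⁻¹, the complex adopts the high-spin configuration.
That gives t2g^3 e_g^2.
Orbital CFSE = 0.0Δ₀ = 0.0 × 8200 = 0 cm⁻¹.
High-spin has no excess pairs, so no pairing correction applies.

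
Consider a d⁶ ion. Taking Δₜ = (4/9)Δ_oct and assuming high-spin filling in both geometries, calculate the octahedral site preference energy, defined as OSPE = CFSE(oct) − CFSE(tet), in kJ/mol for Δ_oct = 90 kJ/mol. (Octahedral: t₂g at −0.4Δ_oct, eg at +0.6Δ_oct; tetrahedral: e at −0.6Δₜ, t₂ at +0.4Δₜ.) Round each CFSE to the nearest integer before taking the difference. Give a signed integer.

Octahedral high-spin t₂g⁴ eg²: CFSE = -0.4 × 90 = -36 kJ/mol.
Tetrahedral: e³ t₂³, CFSE = 3(−0.6) + 3(+0.4) = -0.6Δₜ = -0.6 × (4/9) × 90 = -24 kJ/mol.
Subtracting, OSPE = -36 − (-24) = -12 kJ/mol.

-12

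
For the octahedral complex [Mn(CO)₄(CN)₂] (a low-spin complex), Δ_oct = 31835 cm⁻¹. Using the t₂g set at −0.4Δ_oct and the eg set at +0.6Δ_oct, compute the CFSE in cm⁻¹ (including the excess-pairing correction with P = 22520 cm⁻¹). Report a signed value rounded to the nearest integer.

-18630

Ligand charges: 4×(+0) from CO and 2×(-1) from CN⁻ sum to -2; with overall charge +0, Mn is +2.
Group 7 minus oxidation state +2 gives a d⁵ configuration for Mn²⁺.
The d⁵ electrons fill as t₂g⁵ eg⁰.
The orbital stabilization is -2.0Δ_oct = -2.0 × 31835 = -63670 cm⁻¹.
Pairing penalty: 2 pairs vs 0 in the high-spin reference → 2 extra × P = 45040 cm⁻¹.
Net CFSE = -63670 + 45040 = -18630 cm⁻¹.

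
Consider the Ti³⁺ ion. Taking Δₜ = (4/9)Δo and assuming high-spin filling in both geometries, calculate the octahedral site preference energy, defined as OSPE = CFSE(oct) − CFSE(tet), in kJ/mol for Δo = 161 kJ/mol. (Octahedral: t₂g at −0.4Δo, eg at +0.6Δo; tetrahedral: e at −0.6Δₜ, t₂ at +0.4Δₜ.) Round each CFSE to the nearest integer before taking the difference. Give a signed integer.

-21

Ti is in group 4, so Ti³⁺ is d¹ (4 − 3 = 1).
Octahedral (high-spin): t₂g¹ eg⁰, CFSE = 1(−0.4) + 0(+0.6) = -0.4Δo = -0.4 × 161 = -64 kJ/mol.
Tetrahedral e¹ t₂⁰ gives -0.6Δₜ = -0.6 × (4/9) × 161 = -43 kJ/mol.
OSPE = -64 − (-43) = -21 kJ/mol.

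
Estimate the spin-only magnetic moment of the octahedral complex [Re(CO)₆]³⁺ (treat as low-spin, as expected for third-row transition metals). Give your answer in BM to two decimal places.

2.83 BM

CO is neutral, so the +3 overall charge sits on Re: oxidation state +3.
Re sits in group 7; removing 3 electrons leaves Re³⁺ with 7 − 3 = 4 d electrons.
Configuration: t₂g⁴ eg⁰ → 2 unpaired electrons.
μ(spin-only) = √[2(2+2)] = √8 ≈ 2.83 BM.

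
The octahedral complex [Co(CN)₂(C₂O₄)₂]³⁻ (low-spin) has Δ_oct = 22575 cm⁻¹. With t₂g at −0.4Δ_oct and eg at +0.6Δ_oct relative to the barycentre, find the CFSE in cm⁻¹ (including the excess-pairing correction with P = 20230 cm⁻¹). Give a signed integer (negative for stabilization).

Ligand charges: 2×(-1) from CN⁻ and 2×(-2) from C₂O₄²⁻ sum to -6; with overall charge -3, Co is +3.
Co is in group 9, so Co³⁺ is d⁶ (9 − 3 = 6).
The d⁶ electrons fill as t₂g⁶ eg⁰.
The orbital stabilization is -2.4Δ_oct = -2.4 × 22575 = -54180 cm⁻¹.
Relative to high-spin t₂g⁴ eg² (1 paired), the low-spin configuration has 2 additional pairs, contributing +2 × 20230 = +40460 cm⁻¹.
Combining: -54180 + 40460 = -13720 cm⁻¹.

-13720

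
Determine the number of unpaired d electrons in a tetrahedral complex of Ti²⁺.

Ti sits in group 4; removing 2 electrons leaves Ti²⁺ with 4 − 2 = 2 d electrons.
With tetrahedral geometry the complex is necessarily high-spin.
Configuration: e² t₂⁰, giving 2 unpaired electrons.

2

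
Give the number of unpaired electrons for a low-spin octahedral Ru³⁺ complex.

1

Group 8 minus oxidation state +3 gives a d⁵ configuration for Ru³⁺.
Configuration: t2g^5 e_g^0, giving 1 unpaired electron.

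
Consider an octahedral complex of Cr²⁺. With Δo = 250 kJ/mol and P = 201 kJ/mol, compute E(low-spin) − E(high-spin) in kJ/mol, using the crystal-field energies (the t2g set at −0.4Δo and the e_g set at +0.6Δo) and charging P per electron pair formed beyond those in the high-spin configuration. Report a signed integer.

Group 6 minus oxidation state +2 gives a d⁴ configuration for Cr²⁺.
High-spin: t2g^3 e_g^1, CFSE = -0.6Δo = -150 kJ/mol.
Low-spin t2g^4 e_g^0 gives -1.6Δo = -400 kJ/mol, but forming 1 extra pair costs 1P = 201 kJ/mol, so E(LS) = -400 + 201 = -199 kJ/mol.
E(LS) − E(HS) = -199 − (-150) = -49 kJ/mol.

-49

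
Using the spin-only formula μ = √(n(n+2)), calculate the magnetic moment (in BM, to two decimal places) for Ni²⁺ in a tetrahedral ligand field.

Ni is in group 10, so Ni²⁺ is d⁸ (10 − 2 = 8).
Tetrahedral splitting is small, so the complex is high-spin.
Configuration: e^4 t2^4 → 2 unpaired electrons.
μ(spin-only) = √[2(2+2)] = √8 ≈ 2.83 BM.

2.83 BM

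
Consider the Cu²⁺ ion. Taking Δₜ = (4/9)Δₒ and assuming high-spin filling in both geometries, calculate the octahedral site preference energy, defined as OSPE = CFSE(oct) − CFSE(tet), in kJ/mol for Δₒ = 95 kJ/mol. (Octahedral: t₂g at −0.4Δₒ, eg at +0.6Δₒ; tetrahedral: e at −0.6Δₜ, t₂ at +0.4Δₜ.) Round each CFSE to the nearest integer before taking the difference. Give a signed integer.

Cu is in group 11, so Cu²⁺ is d⁹ (11 − 2 = 9).
In an octahedral site d⁹ (HS) is t₂g⁶ eg³, giving CFSE(oct) = -0.6Δₒ = -57 kJ/mol.
Tetrahedral e⁴ t₂⁵ gives -0.4Δₜ = -0.4 × (4/9) × 95 = -17 kJ/mol.
OSPE = CFSE(oct) − CFSE(tet) = -57 − (-17) = -40 kJ/mol.

-40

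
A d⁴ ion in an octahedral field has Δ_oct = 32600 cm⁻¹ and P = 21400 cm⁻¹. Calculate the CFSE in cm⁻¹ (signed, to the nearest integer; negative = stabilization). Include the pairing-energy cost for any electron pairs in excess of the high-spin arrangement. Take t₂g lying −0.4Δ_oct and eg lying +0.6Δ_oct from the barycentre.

With Δ_oct > P the complex is low-spin.
That gives t₂g⁴ eg⁰.
Orbital CFSE = -1.6Δ_oct = -1.6 × 32600 = -52160 cm⁻¹.
Excess pairs vs high-spin: 1 − 0 = 1; pairing cost = +21400 cm⁻¹.
Net CFSE = -52160 + 21400 = -30760 cm⁻¹.

-30760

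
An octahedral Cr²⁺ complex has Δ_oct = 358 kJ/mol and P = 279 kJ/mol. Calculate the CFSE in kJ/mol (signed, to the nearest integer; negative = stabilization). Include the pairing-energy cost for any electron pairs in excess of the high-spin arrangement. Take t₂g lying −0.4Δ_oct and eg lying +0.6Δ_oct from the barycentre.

-294

Cr²⁺: group 6, so d-count = 6 − 2 = 4.
Since Δ_oct = 358 kJ/mol > P = 279 kJ/mol, the complex adopts the low-spin configuration.
Configuration: t₂g⁴ eg⁰.
Orbital CFSE = -1.6Δ_oct = -1.6 × 358 = -573 kJ/mol.
Excess pairs vs high-spin: 1 − 0 = 1; pairing cost = +279 kJ/mol.
Net CFSE = -573 + 279 = -294 kJ/mol.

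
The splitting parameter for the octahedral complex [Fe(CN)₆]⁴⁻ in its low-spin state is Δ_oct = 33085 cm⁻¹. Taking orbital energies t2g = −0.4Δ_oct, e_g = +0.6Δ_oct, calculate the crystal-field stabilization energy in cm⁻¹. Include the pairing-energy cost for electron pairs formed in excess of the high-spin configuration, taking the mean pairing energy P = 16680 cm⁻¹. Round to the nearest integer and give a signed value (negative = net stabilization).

Each CN⁻ contributes -1; 6 × (-1) = -6. With overall charge -4, Fe is in the +2 oxidation state.
Group 8 minus oxidation state +2 gives a d⁶ configuration for Fe²⁺.
The d⁶ electrons fill as t2g^6 e_g^0.
Orbital CFSE = 6(-0.4) + 0(0.6) = -2.4Δ_oct = -2.4 × 33085 = -79404 cm⁻¹.
High-spin d⁶ would be t2g^4 e_g^2 with 1 pair; low-spin has 3, so 2 excess pairs cost +2P = +33360 cm⁻¹.
Net CFSE = -79404 + 33360 = -46044 cm⁻¹.

-46044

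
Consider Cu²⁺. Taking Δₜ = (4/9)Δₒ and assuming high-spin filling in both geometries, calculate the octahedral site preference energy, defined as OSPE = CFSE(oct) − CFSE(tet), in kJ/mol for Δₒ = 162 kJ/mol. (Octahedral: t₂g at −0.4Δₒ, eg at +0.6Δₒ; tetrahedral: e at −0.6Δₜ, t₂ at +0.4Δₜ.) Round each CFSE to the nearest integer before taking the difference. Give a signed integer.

Group 11 minus oxidation state +2 gives a d⁹ configuration for Cu²⁺.
Octahedral high-spin t₂g⁶ eg³: CFSE = -0.6 × 162 = -97 kJ/mol.
Tetrahedral: e⁴ t₂⁵, CFSE = 4(−0.6) + 5(+0.4) = -0.4Δₜ = -0.4 × (4/9) × 162 = -29 kJ/mol.
OSPE = CFSE(oct) − CFSE(tet) = -97 − (-29) = -68 kJ/mol.

-68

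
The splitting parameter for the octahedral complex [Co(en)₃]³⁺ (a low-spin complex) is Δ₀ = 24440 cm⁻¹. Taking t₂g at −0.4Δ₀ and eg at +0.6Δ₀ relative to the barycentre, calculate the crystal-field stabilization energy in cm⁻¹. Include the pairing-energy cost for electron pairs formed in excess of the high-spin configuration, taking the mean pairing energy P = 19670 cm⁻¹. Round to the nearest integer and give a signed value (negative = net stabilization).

en is neutral, so the +3 overall charge sits on Co: oxidation state +3.
Group 9 minus oxidation state +3 gives a d⁶ configuration for Co³⁺.
Configuration: t₂g⁶ eg⁰.
The orbital stabilization is -2.4Δ₀ = -2.4 × 24440 = -58656 cm⁻¹.
Relative to high-spin t₂g⁴ eg² (1 paired), the low-spin configuration has 2 additional pairs, contributing +2 × 19670 = +39340 cm⁻¹.
Net CFSE = -58656 + 39340 = -19316 cm⁻¹.

-19316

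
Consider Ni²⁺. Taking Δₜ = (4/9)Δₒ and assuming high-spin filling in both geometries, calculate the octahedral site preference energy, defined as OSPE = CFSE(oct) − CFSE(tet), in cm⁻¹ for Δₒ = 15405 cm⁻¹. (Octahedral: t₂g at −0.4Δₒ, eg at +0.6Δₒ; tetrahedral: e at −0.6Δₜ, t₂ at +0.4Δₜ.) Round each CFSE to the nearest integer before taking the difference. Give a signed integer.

Ni is in group 10, so Ni²⁺ is d⁸ (10 − 2 = 8).
In an octahedral site d⁸ (HS) is t2g^6 e_g^2, giving CFSE(oct) = -1.2Δₒ = -18486 cm⁻¹.
Tetrahedral: e^4 t2^4, CFSE = 4(−0.6) + 4(+0.4) = -0.8Δₜ = -0.8 × (4/9) × 15405 = -5477 cm⁻¹.
Subtracting, OSPE = -18486 − (-5477) = -13009 cm⁻¹.

-13009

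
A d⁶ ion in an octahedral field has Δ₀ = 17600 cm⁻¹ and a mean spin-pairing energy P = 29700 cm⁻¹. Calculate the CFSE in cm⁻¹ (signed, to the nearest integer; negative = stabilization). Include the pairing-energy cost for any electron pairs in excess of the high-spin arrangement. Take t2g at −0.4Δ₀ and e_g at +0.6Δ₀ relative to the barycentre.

-7040

With Δ₀ < P the complex is high-spin.
Filling d⁶ accordingly: t2g^4 e_g^2.
Orbital CFSE = -0.4Δ₀ = -0.4 × 17600 = -7040 cm⁻¹.
High-spin has no excess pairs, so no pairing correction applies.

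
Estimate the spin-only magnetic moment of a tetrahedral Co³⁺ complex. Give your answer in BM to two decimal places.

Co³⁺: group 9, so d-count = 9 − 3 = 6.
Tetrahedral splitting is small, so the complex is high-spin.
Configuration: e^3 t2^3 → 4 unpaired electrons.
μ(spin-only) = √[4(4+2)] = √24 ≈ 4.90 BM.

4.90 BM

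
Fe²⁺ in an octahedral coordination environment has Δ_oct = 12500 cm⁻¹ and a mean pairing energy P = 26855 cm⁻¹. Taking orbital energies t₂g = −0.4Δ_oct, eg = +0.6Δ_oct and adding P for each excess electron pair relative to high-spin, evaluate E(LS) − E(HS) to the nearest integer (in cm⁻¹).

28710

Fe²⁺: group 8, so d-count = 8 − 2 = 6.
High-spin d⁶ fills as t₂g⁴ eg² with CFSE 4(−0.4) + 2(+0.6) = -0.4Δ_oct = -5000 cm⁻¹.
Low-spin t₂g⁶ eg⁰ gives -2.4Δ_oct = -30000 cm⁻¹, but forming 2 extra pairs costs 2P = 53710 cm⁻¹, so E(LS) = -30000 + 53710 = 23710 cm⁻¹.
The difference is 23710 − (-5000) = 28710 cm⁻¹, so high-spin lies lower.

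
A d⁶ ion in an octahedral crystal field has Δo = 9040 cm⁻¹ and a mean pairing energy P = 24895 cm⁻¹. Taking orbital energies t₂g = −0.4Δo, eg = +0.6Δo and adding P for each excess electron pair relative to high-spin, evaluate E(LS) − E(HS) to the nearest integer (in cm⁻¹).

31710

In the high-spin limit (t₂g⁴ eg²) the orbital term is -0.4Δo = -3616 cm⁻¹, with no excess pairing.
For low-spin the configuration is t₂g⁶ eg⁰: orbital energy -2.4 × 9040 = -21696 cm⁻¹, and 2 additional pairs relative to high-spin add 49790 cm⁻¹, giving 28094 cm⁻¹.
The difference is 28094 − (-3616) = 31710 cm⁻¹, so high-spin lies lower.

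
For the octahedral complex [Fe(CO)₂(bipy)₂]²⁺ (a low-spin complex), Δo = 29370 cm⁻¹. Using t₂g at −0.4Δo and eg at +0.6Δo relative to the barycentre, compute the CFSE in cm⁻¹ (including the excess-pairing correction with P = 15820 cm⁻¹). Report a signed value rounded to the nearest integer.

-38848

Ligand charges: 2×(+0) from CO and 2×(+0) from bipy sum to +0; with overall charge +2, Fe is +2.
Fe²⁺: group 8, so d-count = 8 − 2 = 6.
Electron filling gives t₂g⁶ eg⁰.
Orbital CFSE = 6(-0.4) + 0(0.6) = -2.4Δo = -2.4 × 29370 = -70488 cm⁻¹.
High-spin d⁶ would be t₂g⁴ eg² with 1 pair; low-spin has 3, so 2 excess pairs cost +2P = +31640 cm⁻¹.
Net CFSE = -70488 + 31640 = -38848 cm⁻¹.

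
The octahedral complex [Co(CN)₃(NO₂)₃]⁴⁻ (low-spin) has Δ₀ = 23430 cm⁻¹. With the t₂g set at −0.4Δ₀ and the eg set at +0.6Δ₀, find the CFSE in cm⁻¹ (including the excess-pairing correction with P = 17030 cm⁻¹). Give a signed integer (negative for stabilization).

-25144

Ligand charges: 3×(-1) from CN⁻ and 3×(-1) from NO₂⁻ sum to -6; with overall charge -4, Co is +2.
Co²⁺: group 9, so d-count = 9 − 2 = 7.
Configuration: t₂g⁶ eg¹.
CFSE(orbital) = 6×(-0.4Δ₀) + 1×(0.6Δ₀) = -1.8Δ₀; with Δ₀ = 23430 cm⁻¹ that is -42174 cm⁻¹.
Relative to high-spin t₂g⁵ eg² (2 paired), the low-spin configuration has 1 additional pair, contributing +1 × 17030 = +17030 cm⁻¹.
Overall CFSE = -42174 + 17030 = -25144 cm⁻¹.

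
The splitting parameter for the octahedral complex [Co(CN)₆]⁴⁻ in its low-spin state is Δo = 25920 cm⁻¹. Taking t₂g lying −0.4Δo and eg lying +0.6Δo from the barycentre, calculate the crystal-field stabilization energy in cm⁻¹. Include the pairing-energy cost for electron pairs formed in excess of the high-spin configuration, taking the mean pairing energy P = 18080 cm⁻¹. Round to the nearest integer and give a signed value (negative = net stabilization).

-28576

Each CN⁻ contributes -1; 6 × (-1) = -6. With overall charge -4, Co is in the +2 oxidation state.
Co sits in group 9; removing 2 electrons leaves Co²⁺ with 9 − 2 = 7 d electrons.
Configuration: t₂g⁶ eg¹.
Orbital CFSE = 6(-0.4) + 1(0.6) = -1.8Δo = -1.8 × 25920 = -46656 cm⁻¹.
Pairing penalty: 3 pairs vs 2 in the high-spin reference → 1 extra × P = 18080 cm⁻¹.
Net CFSE = -46656 + 18080 = -28576 cm⁻¹.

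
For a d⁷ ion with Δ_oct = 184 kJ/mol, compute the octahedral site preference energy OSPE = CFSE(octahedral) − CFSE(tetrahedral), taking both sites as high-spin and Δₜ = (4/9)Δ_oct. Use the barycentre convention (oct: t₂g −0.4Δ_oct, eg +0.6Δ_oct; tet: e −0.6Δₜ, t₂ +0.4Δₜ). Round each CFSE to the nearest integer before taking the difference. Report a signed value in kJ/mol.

-49

Octahedral (high-spin): t₂g⁵ eg², CFSE = 5(−0.4) + 2(+0.6) = -0.8Δ_oct = -0.8 × 184 = -147 kJ/mol.
In a tetrahedral site the filling is e⁴ t₂³: CFSE(tet) = -1.2Δₜ = -1.2 × (4/9)(184) = -98 kJ/mol.
OSPE = CFSE(oct) − CFSE(tet) = -147 − (-98) = -49 kJ/mol.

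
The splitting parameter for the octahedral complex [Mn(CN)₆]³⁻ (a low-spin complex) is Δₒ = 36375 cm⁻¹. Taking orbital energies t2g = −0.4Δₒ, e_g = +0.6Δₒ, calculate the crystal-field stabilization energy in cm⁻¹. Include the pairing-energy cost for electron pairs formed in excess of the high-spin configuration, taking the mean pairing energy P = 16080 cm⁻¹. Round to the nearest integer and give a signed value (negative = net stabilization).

Each CN⁻ contributes -1; 6 × (-1) = -6. With overall charge -3, Mn is in the +3 oxidation state.
Group 7 minus oxidation state +3 gives a d⁴ configuration for Mn³⁺.
Configuration: t2g^4 e_g^0.
Orbital CFSE = 4(-0.4) + 0(0.6) = -1.6Δₒ = -1.6 × 36375 = -58200 cm⁻¹.
High-spin d⁴ would be t2g^3 e_g^1 with 0 pairs; low-spin has 1, so 1 excess pair costs +1P = +16080 cm⁻¹.
Overall CFSE = -58200 + 16080 = -42120 cm⁻¹.

-42120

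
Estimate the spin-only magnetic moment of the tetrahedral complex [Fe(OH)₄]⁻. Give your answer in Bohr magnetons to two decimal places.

5.92 Bohr magnetons

Each OH⁻ contributes -1; 4 × (-1) = -4. With overall charge -1, Fe is in the +3 oxidation state.
Fe³⁺: group 8, so d-count = 8 − 3 = 5.
Tetrahedral splitting is small, so the complex is high-spin.
Configuration: e² t₂³ → 5 unpaired electrons.
μ(spin-only) = √[5(5+2)] = √35 ≈ 5.92 Bohr magnetons.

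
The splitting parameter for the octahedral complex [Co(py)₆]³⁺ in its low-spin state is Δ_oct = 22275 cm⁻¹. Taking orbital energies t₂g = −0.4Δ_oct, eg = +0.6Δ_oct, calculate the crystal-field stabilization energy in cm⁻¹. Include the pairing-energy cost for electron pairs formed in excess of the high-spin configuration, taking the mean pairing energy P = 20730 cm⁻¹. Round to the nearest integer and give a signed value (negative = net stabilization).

-12000

py is neutral, so the +3 overall charge sits on Co: oxidation state +3.
Co³⁺: group 9, so d-count = 9 − 3 = 6.
The d⁶ electrons fill as t₂g⁶ eg⁰.
Orbital CFSE = 6(-0.4) + 0(0.6) = -2.4Δ_oct = -2.4 × 22275 = -53460 cm⁻¹.
Pairing penalty: 3 pairs vs 1 in the high-spin reference → 2 extra × P = 41460 cm⁻¹.
Overall CFSE = -53460 + 41460 = -12000 cm⁻¹.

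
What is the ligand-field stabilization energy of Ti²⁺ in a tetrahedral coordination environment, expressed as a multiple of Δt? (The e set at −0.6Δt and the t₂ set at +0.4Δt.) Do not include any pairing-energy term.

-1.2 Δt

Ti sits in group 4; removing 2 electrons leaves Ti²⁺ with 4 − 2 = 2 d electrons.
Tetrahedral fields are weak (Δₜ ≈ 4/9 Δₒ), so electrons fill high-spin.
Configuration: e² t₂⁰.
CFSE = 2(-0.6Δt) + 0(0.4Δt) = -1.2Δt + 0.0Δt = -1.2Δt.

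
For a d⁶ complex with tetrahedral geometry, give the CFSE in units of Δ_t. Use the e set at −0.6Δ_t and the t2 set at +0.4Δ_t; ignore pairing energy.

Tetrahedral splitting is small, so the complex is high-spin.
Configuration: e^3 t2^3.
CFSE = 3(-0.6Δ_t) + 3(0.4Δ_t) = -1.8Δ_t + 1.2Δ_t = -0.6Δ_t.

-0.6 Δ_t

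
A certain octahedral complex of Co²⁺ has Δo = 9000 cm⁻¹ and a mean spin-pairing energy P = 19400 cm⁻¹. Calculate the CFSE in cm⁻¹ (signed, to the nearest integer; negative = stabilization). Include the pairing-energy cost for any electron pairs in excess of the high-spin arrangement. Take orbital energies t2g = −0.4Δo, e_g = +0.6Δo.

-7200

Group 9 minus oxidation state +2 gives a d⁷ configuration for Co²⁺.
With Δo < P the complex is high-spin.
That gives t2g^5 e_g^2.
Orbital CFSE = -0.8Δo = -0.8 × 9000 = -7200 cm⁻¹.
High-spin has no excess pairs, so no pairing correction applies.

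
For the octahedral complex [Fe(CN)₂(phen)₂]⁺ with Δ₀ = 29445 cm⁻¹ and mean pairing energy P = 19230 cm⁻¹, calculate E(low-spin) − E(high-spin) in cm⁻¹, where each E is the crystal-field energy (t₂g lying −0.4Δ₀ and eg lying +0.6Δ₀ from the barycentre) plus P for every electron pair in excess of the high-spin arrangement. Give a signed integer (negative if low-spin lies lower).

Ligand charges: 2×(-1) from CN⁻ and 2×(+0) from phen sum to -2; with overall charge +1, Fe is +3.
Fe is in group 8, so Fe³⁺ is d⁵ (8 − 3 = 5).
In the high-spin limit (t₂g³ eg²) the orbital term is 0.0Δ₀ = 0 cm⁻¹, with no excess pairing.
Low-spin t₂g⁵ eg⁰ gives -2.0Δ₀ = -58890 cm⁻¹, but forming 2 extra pairs costs 2P = 38460 cm⁻¹, so E(LS) = -58890 + 38460 = -20430 cm⁻¹.
E(LS) − E(HS) = -20430 − (0) = -20430 cm⁻¹.

-20430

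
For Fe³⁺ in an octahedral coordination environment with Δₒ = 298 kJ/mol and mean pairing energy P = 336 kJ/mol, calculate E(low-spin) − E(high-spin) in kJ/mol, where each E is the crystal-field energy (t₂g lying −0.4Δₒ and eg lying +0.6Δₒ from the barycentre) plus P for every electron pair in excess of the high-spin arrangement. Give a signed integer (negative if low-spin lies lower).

Fe³⁺: group 8, so d-count = 8 − 3 = 5.
High-spin: t₂g³ eg², CFSE = 0.0Δₒ = 0 kJ/mol.
Low-spin: t₂g⁵ eg⁰, orbital CFSE = -2.0Δₒ = -596 kJ/mol; plus 2 excess pairs × P = +672 kJ/mol; total 76 kJ/mol.
The difference is 76 − (0) = 76 kJ/mol, so high-spin lies lower.

76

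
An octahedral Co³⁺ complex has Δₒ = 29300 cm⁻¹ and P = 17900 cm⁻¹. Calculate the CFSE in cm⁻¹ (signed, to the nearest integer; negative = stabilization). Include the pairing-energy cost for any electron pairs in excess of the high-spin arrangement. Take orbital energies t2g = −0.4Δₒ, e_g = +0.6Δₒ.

-34520

Co³⁺: group 9, so d-count = 9 − 3 = 6.
Here Δₒ > P (29300 > 17900), so the low-spin state is favoured.
Filling d⁶ accordingly: t2g^6 e_g^0.
Orbital CFSE = -2.4Δₒ = -2.4 × 29300 = -70320 cm⁻¹.
Excess pairs vs high-spin: 3 − 1 = 2; pairing cost = +35800 cm⁻¹.
Net CFSE = -70320 + 35800 = -34520 cm⁻¹.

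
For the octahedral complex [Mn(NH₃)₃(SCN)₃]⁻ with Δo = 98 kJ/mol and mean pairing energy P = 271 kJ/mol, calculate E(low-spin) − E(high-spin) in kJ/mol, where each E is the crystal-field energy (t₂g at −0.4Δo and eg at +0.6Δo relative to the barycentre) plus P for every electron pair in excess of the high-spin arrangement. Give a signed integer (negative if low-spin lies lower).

346

Ligand charges: 3×(+0) from NH₃ and 3×(-1) from SCN⁻ sum to -3; with overall charge -1, Mn is +2.
Mn is in group 7, so Mn²⁺ is d⁵ (7 − 2 = 5).
High-spin d⁵ fills as t₂g³ eg² with CFSE 3(−0.4) + 2(+0.6) = 0.0Δo = 0 kJ/mol.
Low-spin: t₂g⁵ eg⁰, orbital CFSE = -2.0Δo = -196 kJ/mol; plus 2 excess pairs × P = +542 kJ/mol; total 346 kJ/mol.
Thus E(LS) − E(HS) = 346 kJ/mol.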